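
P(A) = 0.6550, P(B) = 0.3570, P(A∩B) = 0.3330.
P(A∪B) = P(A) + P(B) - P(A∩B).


P(A∪B) = 0.6550 + 0.3570 - 0.3330
= 1.0120 - 0.3330
= 0.6790

P(A∪B) = 0.6790


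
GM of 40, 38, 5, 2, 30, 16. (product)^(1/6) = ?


Product = 40 × 38 × 5 × 2 × 30 × 16 = 7296000
GM = 7296000^(1/6) = 13.9267

GM = 13.9267


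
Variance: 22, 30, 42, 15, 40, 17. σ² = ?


Mean = 27.6667
Squared deviations: 32.1111, 5.4444, 205.4444, 160.4444, 152.1111, 113.7778
Sum = 669.3333
Variance = 669.3333/6 = 111.5556

Variance = 111.5556


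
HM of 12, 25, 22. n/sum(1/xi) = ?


Sum of reciprocals = 1/12 + 1/25 + 1/22 = 0.168788
HM = 3/0.168788 = 17.7738

HM = 17.7738


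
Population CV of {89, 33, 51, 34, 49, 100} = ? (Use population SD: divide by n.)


Mean = 59.3333
SD = 25.9658
CV = (25.9658/59.3333)*100 = 43.7626%

CV = 43.7626%


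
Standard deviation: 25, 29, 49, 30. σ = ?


Mean = 33.2500
Variance = 86.1875
SD = sqrt(86.1875) = 9.2837

SD = 9.2837


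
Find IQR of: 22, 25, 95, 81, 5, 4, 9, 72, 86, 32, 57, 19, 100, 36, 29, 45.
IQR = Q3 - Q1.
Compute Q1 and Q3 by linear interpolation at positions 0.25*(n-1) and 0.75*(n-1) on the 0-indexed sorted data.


Sorted: 4, 5, 9, 19, 22, 25, 29, 32, 36, 45, 57, 72, 81, 86, 95, 100
Q1 (25th %ile) = 21.2500
Q3 (75th %ile) = 74.2500
IQR = 74.2500 - 21.2500 = 53.0000

IQR = 53.0000


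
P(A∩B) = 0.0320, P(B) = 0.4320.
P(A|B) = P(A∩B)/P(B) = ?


P(A|B) = 0.0320/0.4320 = 0.0741

P(A|B) = 0.0741


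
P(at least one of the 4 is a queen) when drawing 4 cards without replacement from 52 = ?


P(at least one) = 1 - P(none)
P(none) = (48/52) × (47/51) × (46/50) × (45/49) = 0.718737
P(at least one) = 1 - 0.718737 = 0.2813

P = 0.2813


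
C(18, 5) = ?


C(18,5) = 18!/(5! × 13!)
= 6402373705728000/(120 × 6227020800)
= 8568

C(18,5) = 8568


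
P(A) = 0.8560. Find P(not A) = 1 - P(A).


P(not A) = 1 - 0.8560 = 0.1440

P(not A) = 0.1440


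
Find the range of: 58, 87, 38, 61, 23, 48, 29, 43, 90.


Max = 90, Min = 23
Range = 90 - 23 = 67

Range = 67


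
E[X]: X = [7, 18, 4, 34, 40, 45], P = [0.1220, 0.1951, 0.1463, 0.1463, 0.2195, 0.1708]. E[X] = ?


E[X] = 7*0.1220 + 18*0.1951 + 4*0.1463 + 34*0.1463 + 40*0.2195 + 45*0.1708
= 0.8540 + 3.5118 + 0.5852 + 4.9742 + 8.7800 + 7.6860
= 26.3912

E[X] = 26.3912


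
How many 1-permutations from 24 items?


P(24,1) = 24!/23!
= 620448401733239439360000/25852016738884976640000
= 24

P(24,1) = 24


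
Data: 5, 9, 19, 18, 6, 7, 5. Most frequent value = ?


Frequencies: 5:2, 6:1, 7:1, 9:1, 18:1, 19:1
Max frequency = 2
Mode = 5

Mode = 5


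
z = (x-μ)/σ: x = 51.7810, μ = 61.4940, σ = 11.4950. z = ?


z = (51.7810 - 61.4940)/11.4950
= -9.7130/11.4950
= -0.8450

z = -0.8450


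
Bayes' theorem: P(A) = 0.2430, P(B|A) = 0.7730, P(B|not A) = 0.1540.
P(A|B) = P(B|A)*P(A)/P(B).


P(B) = P(B|A)*P(A) + P(B|A')*P(A')
= 0.7730*0.2430 + 0.1540*0.7570
= 0.187839 + 0.116578 = 0.304417
P(A|B) = 0.187839/0.304417 = 0.6170

P(A|B) = 0.6170


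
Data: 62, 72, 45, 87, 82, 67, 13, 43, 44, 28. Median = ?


Sorted: 13, 28, 43, 44, 45, 62, 67, 72, 82, 87
n = 10 (even)
Middle values: 45 and 62
Median = (45+62)/2 = 53.5000

Median = 53.5000


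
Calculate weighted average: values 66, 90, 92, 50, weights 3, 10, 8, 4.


Numerator = 66*3 + 90*10 + 92*8 + 50*4 = 2034
Denominator = 3 + 10 + 8 + 4 = 25
WM = 2034/25 = 81.3600

WM = 81.3600


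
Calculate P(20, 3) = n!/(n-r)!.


P(20,3) = 20!/17!
= 2432902008176640000/355687428096000
= 6840

P(20,3) = 6840


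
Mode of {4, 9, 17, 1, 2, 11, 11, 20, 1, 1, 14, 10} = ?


Frequencies: 1:3, 2:1, 4:1, 9:1, 10:1, 11:2, 14:1, 17:1, 20:1
Max frequency = 3
Mode = 1

Mode = 1


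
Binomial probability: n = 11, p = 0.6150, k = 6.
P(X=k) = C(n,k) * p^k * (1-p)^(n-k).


C(11,6) = 462
p^6 = 0.054107
(1-p)^5 = 0.008459
P = 462 * 0.054107 * 0.008459 = 0.2114

P(X=6) = 0.2114


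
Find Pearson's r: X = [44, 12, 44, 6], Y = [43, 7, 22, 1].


Mean X = 26.5000, Mean Y = 18.2500
SD X = 17.628103, SD Y = 16.207637
Cov = 253.875000
r = 253.875000/(17.628103*16.207637) = 0.8886

r = 0.8886


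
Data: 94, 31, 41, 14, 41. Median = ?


Sorted: 14, 31, 41, 41, 94
n = 5 (odd)
Middle value = 41

Median = 41


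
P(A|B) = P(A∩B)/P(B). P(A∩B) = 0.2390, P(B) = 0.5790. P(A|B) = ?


P(A|B) = 0.2390/0.5790 = 0.4128

P(A|B) = 0.4128


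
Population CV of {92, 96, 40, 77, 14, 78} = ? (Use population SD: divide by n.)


Mean = 66.1667
SD = 29.4981
CV = (29.4981/66.1667)*100 = 44.5815%

CV = 44.5815%


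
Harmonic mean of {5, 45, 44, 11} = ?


Sum of reciprocals = 1/5 + 1/45 + 1/44 + 1/11 = 0.335859
HM = 4/0.335859 = 11.9098

HM = 11.9098


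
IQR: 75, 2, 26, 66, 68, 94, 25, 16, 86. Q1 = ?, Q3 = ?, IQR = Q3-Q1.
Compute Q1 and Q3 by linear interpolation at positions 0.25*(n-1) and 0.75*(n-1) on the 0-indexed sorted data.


Sorted: 2, 16, 25, 26, 66, 68, 75, 86, 94
Q1 (25th %ile) = 25.0000
Q3 (75th %ile) = 75.0000
IQR = 75.0000 - 25.0000 = 50.0000

IQR = 50.0000


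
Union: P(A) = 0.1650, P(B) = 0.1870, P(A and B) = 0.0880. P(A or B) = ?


P(A∪B) = 0.1650 + 0.1870 - 0.0880
= 0.3520 - 0.0880
= 0.2640

P(A∪B) = 0.2640


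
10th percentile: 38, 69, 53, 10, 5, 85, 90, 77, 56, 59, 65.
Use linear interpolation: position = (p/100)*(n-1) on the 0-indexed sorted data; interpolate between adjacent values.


Sorted: 5, 10, 38, 53, 56, 59, 65, 69, 77, 85, 90
n = 11
Index = 10/100 * 10 = 1.0000
Lower = data[1] = 10, Upper = data[2] = 38
P10 = 10 + 0*(28) = 10.0000

P10 = 10.0000


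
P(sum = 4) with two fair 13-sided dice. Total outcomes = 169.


Total outcomes = 13×13 = 169
Favorable (sum = 4): 3
P = 3/169 = 0.0178

P = 0.0178


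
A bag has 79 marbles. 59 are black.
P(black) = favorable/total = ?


P = 59/79 = 0.7468

P = 0.7468


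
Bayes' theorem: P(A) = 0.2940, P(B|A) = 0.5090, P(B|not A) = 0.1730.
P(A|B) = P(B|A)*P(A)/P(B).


P(B) = P(B|A)*P(A) + P(B|A')*P(A')
= 0.5090*0.2940 + 0.1730*0.7060
= 0.149646 + 0.122138 = 0.271784
P(A|B) = 0.149646/0.271784 = 0.5506

P(A|B) = 0.5506


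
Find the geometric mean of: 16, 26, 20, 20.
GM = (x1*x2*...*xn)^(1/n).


Product = 16 × 26 × 20 × 20 = 166400
GM = 166400^(1/4) = 20.1971

GM = 20.1971


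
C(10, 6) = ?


C(10,6) = 10!/(6! × 4!)
= 3628800/(720 × 24)
= 210

C(10,6) = 210


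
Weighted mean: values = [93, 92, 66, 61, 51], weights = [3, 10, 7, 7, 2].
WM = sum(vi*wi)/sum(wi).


Numerator = 93*3 + 92*10 + 66*7 + 61*7 + 51*2 = 2190
Denominator = 3 + 10 + 7 + 7 + 2 = 29
WM = 2190/29 = 75.5172

WM = 75.5172


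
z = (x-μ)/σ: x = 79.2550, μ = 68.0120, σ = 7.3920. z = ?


z = (79.2550 - 68.0120)/7.3920
= 11.2430/7.3920
= 1.5210

z = 1.5210


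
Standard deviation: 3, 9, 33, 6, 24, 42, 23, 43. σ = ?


Mean = 22.8750
Variance = 218.3594
SD = sqrt(218.3594) = 14.7770

SD = 14.7770


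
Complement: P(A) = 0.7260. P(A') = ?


P(not A) = 1 - 0.7260 = 0.2740

P(not A) = 0.2740


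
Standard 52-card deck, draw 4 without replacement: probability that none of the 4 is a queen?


P(no queens) = (48/52) × (47/51) × (46/50) × (45/49)
= 0.7187

P = 0.7187


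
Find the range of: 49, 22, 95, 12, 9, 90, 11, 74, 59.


Max = 95, Min = 9
Range = 95 - 9 = 86

Range = 86


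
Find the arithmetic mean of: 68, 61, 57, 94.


Sum = 68 + 61 + 57 + 94 = 280
n = 4
Mean = 280/4 = 70.0000

Mean = 70.0000


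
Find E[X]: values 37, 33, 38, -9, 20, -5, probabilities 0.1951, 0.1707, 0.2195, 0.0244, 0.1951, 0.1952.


E[X] = 37*0.1951 + 33*0.1707 + 38*0.2195 - 9*0.0244 + 20*0.1951 - 5*0.1952
= 7.2187 + 5.6331 + 8.3410 - 0.2196 + 3.9020 - 0.9760
= 23.8992

E[X] = 23.8992


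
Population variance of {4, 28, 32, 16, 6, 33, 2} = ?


Mean = 17.2857
Squared deviations: 176.5102, 114.7959, 216.5102, 1.6531, 127.3673, 246.9388, 233.6531
Sum = 1117.4286
Variance = 1117.4286/7 = 159.6327

Variance = 159.6327


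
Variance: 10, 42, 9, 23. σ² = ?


Mean = 21.0000
Squared deviations: 121.0000, 441.0000, 144.0000, 4.0000
Sum = 710.0000
Variance = 710.0000/4 = 177.5000

Variance = 177.5000


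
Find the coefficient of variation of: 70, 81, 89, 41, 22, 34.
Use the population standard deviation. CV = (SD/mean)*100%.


Mean = 56.1667
SD = 25.0826
CV = (25.0826/56.1667)*100 = 44.6575%

CV = 44.6575%


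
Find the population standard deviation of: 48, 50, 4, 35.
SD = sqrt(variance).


Mean = 34.2500
Variance = 338.1875
SD = sqrt(338.1875) = 18.3899

SD = 18.3899


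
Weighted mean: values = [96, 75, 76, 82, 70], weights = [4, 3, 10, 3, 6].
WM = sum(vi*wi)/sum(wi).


Numerator = 96*4 + 75*3 + 76*10 + 82*3 + 70*6 = 2035
Denominator = 4 + 3 + 10 + 3 + 6 = 26
WM = 2035/26 = 78.2692

WM = 78.2692


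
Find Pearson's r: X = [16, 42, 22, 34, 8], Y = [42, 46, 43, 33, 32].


Mean X = 24.4000, Mean Y = 39.2000
SD X = 12.224565, SD Y = 5.635601
Cov = 29.120000
r = 29.120000/(12.224565*5.635601) = 0.4227

r = 0.4227


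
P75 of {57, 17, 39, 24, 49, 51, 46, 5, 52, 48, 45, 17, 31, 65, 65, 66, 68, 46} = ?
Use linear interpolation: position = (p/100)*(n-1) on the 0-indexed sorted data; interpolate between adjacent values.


Sorted: 5, 17, 17, 24, 31, 39, 45, 46, 46, 48, 49, 51, 52, 57, 65, 65, 66, 68
n = 18
Index = 75/100 * 17 = 12.7500
Lower = data[12] = 52, Upper = data[13] = 57
P75 = 52 + 0.7500*(5) = 55.7500

P75 = 55.7500


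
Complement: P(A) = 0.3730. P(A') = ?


P(not A) = 1 - 0.3730 = 0.6270

P(not A) = 0.6270


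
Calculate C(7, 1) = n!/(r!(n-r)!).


C(7,1) = 7!/(1! × 6!)
= 5040/(1 × 720)
= 7

C(7,1) = 7


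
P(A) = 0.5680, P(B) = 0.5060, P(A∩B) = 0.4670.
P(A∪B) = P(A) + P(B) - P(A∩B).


P(A∪B) = 0.5680 + 0.5060 - 0.4670
= 1.0740 - 0.4670
= 0.6070

P(A∪B) = 0.6070


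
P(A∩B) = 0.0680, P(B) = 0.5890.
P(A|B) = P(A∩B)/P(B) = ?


P(A|B) = 0.0680/0.5890 = 0.1154

P(A|B) = 0.1154


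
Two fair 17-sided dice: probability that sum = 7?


Total outcomes = 17×17 = 289
Favorable (sum = 7): 6
P = 6/289 = 0.0208

P = 0.0208


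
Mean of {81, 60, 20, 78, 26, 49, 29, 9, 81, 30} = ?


Sum = 81 + 60 + 20 + 78 + 26 + 49 + 29 + 9 + 81 + 30 = 463
n = 10
Mean = 463/10 = 46.3000

Mean = 46.3000


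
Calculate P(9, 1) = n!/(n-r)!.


P(9,1) = 9!/8!
= 362880/40320
= 9

P(9,1) = 9


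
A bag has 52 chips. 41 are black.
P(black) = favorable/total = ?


P = 41/52 = 0.7885

P = 0.7885


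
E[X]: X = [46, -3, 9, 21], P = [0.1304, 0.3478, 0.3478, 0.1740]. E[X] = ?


E[X] = 46*0.1304 - 3*0.3478 + 9*0.3478 + 21*0.1740
= 5.9984 - 1.0434 + 3.1302 + 3.6540
= 11.7392

E[X] = 11.7392


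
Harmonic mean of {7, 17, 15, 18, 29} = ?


Sum of reciprocals = 1/7 + 1/17 + 1/15 + 1/18 + 1/29 = 0.358386
HM = 5/0.358386 = 13.9515

HM = 13.9515


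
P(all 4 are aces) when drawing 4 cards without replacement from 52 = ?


P(all aces) = (4/52) × (3/51) × (2/50) × (1/49)
= 3.6938e-06

P = 3.6938e-06


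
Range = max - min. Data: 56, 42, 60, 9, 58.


Max = 60, Min = 9
Range = 60 - 9 = 51

Range = 51


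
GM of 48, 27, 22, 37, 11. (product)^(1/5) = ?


Product = 48 × 27 × 22 × 37 × 11 = 11604384
GM = 11604384^(1/5) = 25.8776

GM = 25.8776


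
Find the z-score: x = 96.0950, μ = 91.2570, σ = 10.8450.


z = (96.0950 - 91.2570)/10.8450
= 4.8380/10.8450
= 0.4461

z = 0.4461


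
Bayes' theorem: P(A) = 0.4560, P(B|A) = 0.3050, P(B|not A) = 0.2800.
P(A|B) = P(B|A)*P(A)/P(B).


P(B) = P(B|A)*P(A) + P(B|A')*P(A')
= 0.3050*0.4560 + 0.2800*0.5440
= 0.139080 + 0.152320 = 0.291400
P(A|B) = 0.139080/0.291400 = 0.4773

P(A|B) = 0.4773


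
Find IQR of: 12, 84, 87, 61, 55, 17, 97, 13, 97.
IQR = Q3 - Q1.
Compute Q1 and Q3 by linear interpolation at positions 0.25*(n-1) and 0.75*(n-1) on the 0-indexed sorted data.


Sorted: 12, 13, 17, 55, 61, 84, 87, 97, 97
Q1 (25th %ile) = 17.0000
Q3 (75th %ile) = 87.0000
IQR = 87.0000 - 17.0000 = 70.0000

IQR = 70.0000


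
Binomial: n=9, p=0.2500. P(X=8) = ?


C(9,8) = 9
p^8 = 1.525879e-05
(1-p)^1 = 0.750000
P = 9 * 1.525879e-05 * 0.750000 = 0.0001

P(X=8) = 0.0001


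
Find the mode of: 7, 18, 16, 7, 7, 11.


Frequencies: 7:3, 11:1, 16:1, 18:1
Max frequency = 3
Mode = 7

Mode = 7


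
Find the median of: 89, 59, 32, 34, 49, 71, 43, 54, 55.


Sorted: 32, 34, 43, 49, 54, 55, 59, 71, 89
n = 9 (odd)
Middle value = 54

Median = 54


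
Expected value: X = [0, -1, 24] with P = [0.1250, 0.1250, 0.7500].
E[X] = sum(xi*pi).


E[X] = 0*0.1250 - 1*0.1250 + 24*0.7500
= 0 - 0.1250 + 18.0000
= 17.8750

E[X] = 17.8750


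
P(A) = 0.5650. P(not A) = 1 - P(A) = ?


P(not A) = 1 - 0.5650 = 0.4350

P(not A) = 0.4350


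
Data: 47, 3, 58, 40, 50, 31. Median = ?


Sorted: 3, 31, 40, 47, 50, 58
n = 6 (even)
Middle values: 40 and 47
Median = (40+47)/2 = 43.5000

Median = 43.5000


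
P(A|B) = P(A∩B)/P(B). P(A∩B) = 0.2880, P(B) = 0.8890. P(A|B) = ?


P(A|B) = 0.2880/0.8890 = 0.3240

P(A|B) = 0.3240


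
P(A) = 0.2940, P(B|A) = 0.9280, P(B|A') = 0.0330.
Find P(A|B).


P(B) = P(B|A)*P(A) + P(B|A')*P(A')
= 0.9280*0.2940 + 0.0330*0.7060
= 0.272832 + 0.023298 = 0.296130
P(A|B) = 0.272832/0.296130 = 0.9213

P(A|B) = 0.9213


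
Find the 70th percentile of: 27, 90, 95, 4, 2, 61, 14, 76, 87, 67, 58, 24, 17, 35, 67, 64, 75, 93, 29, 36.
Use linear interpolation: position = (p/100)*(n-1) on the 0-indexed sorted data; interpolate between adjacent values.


Sorted: 2, 4, 14, 17, 24, 27, 29, 35, 36, 58, 61, 64, 67, 67, 75, 76, 87, 90, 93, 95
n = 20
Index = 70/100 * 19 = 13.3000
Lower = data[13] = 67, Upper = data[14] = 75
P70 = 67 + 0.3000*(8) = 69.4000

P70 = 69.4000


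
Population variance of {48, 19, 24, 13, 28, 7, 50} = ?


Mean = 27.0000
Squared deviations: 441.0000, 64.0000, 9.0000, 196.0000, 1.0000, 400.0000, 529.0000
Sum = 1640.0000
Variance = 1640.0000/7 = 234.2857

Variance = 234.2857


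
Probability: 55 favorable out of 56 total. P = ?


P = 55/56 = 0.9821

P = 0.9821


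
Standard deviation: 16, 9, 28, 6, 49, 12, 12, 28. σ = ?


Mean = 20.0000
Variance = 178.7500
SD = sqrt(178.7500) = 13.3697

SD = 13.3697


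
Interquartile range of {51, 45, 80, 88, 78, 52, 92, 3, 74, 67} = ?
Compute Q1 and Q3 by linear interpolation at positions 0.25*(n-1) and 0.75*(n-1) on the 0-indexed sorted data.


Sorted: 3, 45, 51, 52, 67, 74, 78, 80, 88, 92
Q1 (25th %ile) = 51.2500
Q3 (75th %ile) = 79.5000
IQR = 79.5000 - 51.2500 = 28.2500

IQR = 28.2500


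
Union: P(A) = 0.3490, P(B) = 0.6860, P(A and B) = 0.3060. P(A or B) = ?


P(A∪B) = 0.3490 + 0.6860 - 0.3060
= 1.0350 - 0.3060
= 0.7290

P(A∪B) = 0.7290


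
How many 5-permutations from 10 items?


P(10,5) = 10!/5!
= 3628800/120
= 30240

P(10,5) = 30240


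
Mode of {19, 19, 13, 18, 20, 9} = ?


Frequencies: 9:1, 13:1, 18:1, 19:2, 20:1
Max frequency = 2
Mode = 19

Mode = 19


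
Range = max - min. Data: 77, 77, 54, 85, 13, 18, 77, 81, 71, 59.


Max = 85, Min = 13
Range = 85 - 13 = 72

Range = 72


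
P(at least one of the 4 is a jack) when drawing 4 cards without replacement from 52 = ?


P(at least one) = 1 - P(none)
P(none) = (48/52) × (47/51) × (46/50) × (45/49) = 0.718737
P(at least one) = 1 - 0.718737 = 0.2813

P = 0.2813


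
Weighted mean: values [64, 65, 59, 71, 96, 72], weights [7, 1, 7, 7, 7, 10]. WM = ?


Numerator = 64*7 + 65*1 + 59*7 + 71*7 + 96*7 + 72*10 = 2815
Denominator = 7 + 1 + 7 + 7 + 7 + 10 = 39
WM = 2815/39 = 72.1795

WM = 72.1795


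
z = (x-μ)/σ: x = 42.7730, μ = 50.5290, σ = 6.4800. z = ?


z = (42.7730 - 50.5290)/6.4800
= -7.7560/6.4800
= -1.1969

z = -1.1969


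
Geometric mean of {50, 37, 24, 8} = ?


Product = 50 × 37 × 24 × 8 = 355200
GM = 355200^(1/4) = 24.4128

GM = 24.4128


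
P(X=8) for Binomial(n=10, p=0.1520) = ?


C(10,8) = 45
p^8 = 2.849369e-07
(1-p)^2 = 0.719104
P = 45 * 2.849369e-07 * 0.719104 = 9.2205e-06

P(X=8) = 9.2205e-06


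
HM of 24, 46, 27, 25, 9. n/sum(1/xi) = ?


Sum of reciprocals = 1/24 + 1/46 + 1/27 + 1/25 + 1/9 = 0.251554
HM = 5/0.251554 = 19.8765

HM = 19.8765


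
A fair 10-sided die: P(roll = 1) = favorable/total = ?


Favorable outcomes (roll = 1): 1
Total outcomes = 10
P = 1/10 = 0.1000

P = 0.1000


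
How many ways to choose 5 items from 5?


C(5,5) = 5!/(5! × 0!)
= 120/(120 × 1)
= 1

C(5,5) = 1


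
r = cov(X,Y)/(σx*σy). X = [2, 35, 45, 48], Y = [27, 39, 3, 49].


Mean X = 32.5000, Mean Y = 29.5000
SD X = 18.255136, SD Y = 17.168285
Cov = 17.750000
r = 17.750000/(18.255136*17.168285) = 0.0566

r = 0.0566


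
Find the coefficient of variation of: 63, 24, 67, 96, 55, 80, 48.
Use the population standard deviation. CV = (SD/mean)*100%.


Mean = 61.8571
SD = 21.3637
CV = (21.3637/61.8571)*100 = 34.5372%

CV = 34.5372%


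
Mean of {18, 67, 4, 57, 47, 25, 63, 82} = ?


Sum = 18 + 67 + 4 + 57 + 47 + 25 + 63 + 82 = 363
n = 8
Mean = 363/8 = 45.3750

Mean = 45.3750


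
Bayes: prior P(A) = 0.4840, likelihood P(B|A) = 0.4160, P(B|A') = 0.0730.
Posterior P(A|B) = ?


P(B) = P(B|A)*P(A) + P(B|A')*P(A')
= 0.4160*0.4840 + 0.0730*0.5160
= 0.201344 + 0.037668 = 0.239012
P(A|B) = 0.201344/0.239012 = 0.8424

P(A|B) = 0.8424


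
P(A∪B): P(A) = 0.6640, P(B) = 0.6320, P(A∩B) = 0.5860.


P(A∪B) = 0.6640 + 0.6320 - 0.5860
= 1.2960 - 0.5860
= 0.7100

P(A∪B) = 0.7100


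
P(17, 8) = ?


P(17,8) = 17!/9!
= 355687428096000/362880
= 980179200

P(17,8) = 980179200


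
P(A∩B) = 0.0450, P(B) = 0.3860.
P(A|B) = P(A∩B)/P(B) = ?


P(A|B) = 0.0450/0.3860 = 0.1166

P(A|B) = 0.1166


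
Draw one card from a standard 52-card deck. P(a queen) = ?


4 queens in 52 cards
P = 4/52 = 0.0769

P = 0.0769


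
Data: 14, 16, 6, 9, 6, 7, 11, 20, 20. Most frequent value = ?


Frequencies: 6:2, 7:1, 9:1, 11:1, 14:1, 16:1, 20:2
Max frequency = 2
Mode = 6, 20

Mode = 6, 20


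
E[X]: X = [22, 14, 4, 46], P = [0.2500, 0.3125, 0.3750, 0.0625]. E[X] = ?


E[X] = 22*0.2500 + 14*0.3125 + 4*0.3750 + 46*0.0625
= 5.5000 + 4.3750 + 1.5000 + 2.8750
= 14.2500

E[X] = 14.2500


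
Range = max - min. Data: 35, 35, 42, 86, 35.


Max = 86, Min = 35
Range = 86 - 35 = 51

Range = 51


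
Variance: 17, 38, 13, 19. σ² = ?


Mean = 21.7500
Squared deviations: 22.5625, 264.0625, 76.5625, 7.5625
Sum = 370.7500
Variance = 370.7500/4 = 92.6875

Variance = 92.6875


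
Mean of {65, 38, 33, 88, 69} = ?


Sum = 65 + 38 + 33 + 88 + 69 = 293
n = 5
Mean = 293/5 = 58.6000

Mean = 58.6000


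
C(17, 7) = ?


C(17,7) = 17!/(7! × 10!)
= 355687428096000/(5040 × 3628800)
= 19448

C(17,7) = 19448


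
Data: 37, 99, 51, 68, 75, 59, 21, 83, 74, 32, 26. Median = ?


Sorted: 21, 26, 32, 37, 51, 59, 68, 74, 75, 83, 99
n = 11 (odd)
Middle value = 59

Median = 59


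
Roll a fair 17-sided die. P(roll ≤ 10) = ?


Favorable outcomes (roll ≤ 10): 10
Total outcomes = 17
P = 10/17 = 0.5882

P = 0.5882


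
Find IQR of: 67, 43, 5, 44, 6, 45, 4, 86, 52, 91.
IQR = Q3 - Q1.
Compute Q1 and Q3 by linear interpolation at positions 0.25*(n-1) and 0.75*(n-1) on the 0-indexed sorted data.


Sorted: 4, 5, 6, 43, 44, 45, 52, 67, 86, 91
Q1 (25th %ile) = 15.2500
Q3 (75th %ile) = 63.2500
IQR = 63.2500 - 15.2500 = 48.0000

IQR = 48.0000


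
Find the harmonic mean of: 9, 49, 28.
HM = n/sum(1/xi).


Sum of reciprocals = 1/9 + 1/49 + 1/28 = 0.167234
HM = 3/0.167234 = 17.9390

HM = 17.9390


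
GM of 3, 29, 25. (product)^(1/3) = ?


Product = 3 × 29 × 25 = 2175
GM = 2175^(1/3) = 12.9565

GM = 12.9565


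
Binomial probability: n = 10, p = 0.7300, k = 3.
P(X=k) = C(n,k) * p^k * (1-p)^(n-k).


C(10,3) = 120
p^3 = 0.389017
(1-p)^7 = 0.000105
P = 120 * 0.389017 * 0.000105 = 0.0049

P(X=3) = 0.0049


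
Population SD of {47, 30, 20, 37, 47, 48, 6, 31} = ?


Mean = 33.2500
Variance = 192.9375
SD = sqrt(192.9375) = 13.8902

SD = 13.8902


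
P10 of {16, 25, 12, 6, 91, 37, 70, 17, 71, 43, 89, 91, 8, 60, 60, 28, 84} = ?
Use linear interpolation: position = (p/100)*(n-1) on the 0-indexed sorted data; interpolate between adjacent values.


Sorted: 6, 8, 12, 16, 17, 25, 28, 37, 43, 60, 60, 70, 71, 84, 89, 91, 91
n = 17
Index = 10/100 * 16 = 1.6000
Lower = data[1] = 8, Upper = data[2] = 12
P10 = 8 + 0.6000*(4) = 10.4000

P10 = 10.4000


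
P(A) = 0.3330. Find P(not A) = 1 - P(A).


P(not A) = 1 - 0.3330 = 0.6670

P(not A) = 0.6670


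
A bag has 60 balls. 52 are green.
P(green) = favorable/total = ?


P = 52/60 = 0.8667

P = 0.8667


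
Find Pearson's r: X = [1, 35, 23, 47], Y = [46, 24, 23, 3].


Mean X = 26.5000, Mean Y = 24.0000
SD X = 16.992645, SD Y = 15.215124
Cov = -247.000000
r = -247.000000/(16.992645*15.215124) = -0.9553

r = -0.9553


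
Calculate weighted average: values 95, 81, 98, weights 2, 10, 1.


Numerator = 95*2 + 81*10 + 98*1 = 1098
Denominator = 2 + 10 + 1 = 13
WM = 1098/13 = 84.4615

WM = 84.4615


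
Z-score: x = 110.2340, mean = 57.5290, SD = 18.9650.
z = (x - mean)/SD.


z = (110.2340 - 57.5290)/18.9650
= 52.7050/18.9650
= 2.7791

z = 2.7791


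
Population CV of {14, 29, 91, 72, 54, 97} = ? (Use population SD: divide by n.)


Mean = 59.5000
SD = 30.5109
CV = (30.5109/59.5000)*100 = 51.2789%

CV = 51.2789%


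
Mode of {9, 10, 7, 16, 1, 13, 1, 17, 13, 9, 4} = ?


Frequencies: 1:2, 4:1, 7:1, 9:2, 10:1, 13:2, 16:1, 17:1
Max frequency = 2
Mode = 1, 9, 13

Mode = 1, 9, 13


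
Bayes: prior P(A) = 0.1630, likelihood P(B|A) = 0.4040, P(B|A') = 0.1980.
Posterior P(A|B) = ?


P(B) = P(B|A)*P(A) + P(B|A')*P(A')
= 0.4040*0.1630 + 0.1980*0.8370
= 0.065852 + 0.165726 = 0.231578
P(A|B) = 0.065852/0.231578 = 0.2844

P(A|B) = 0.2844


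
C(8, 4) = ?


C(8,4) = 8!/(4! × 4!)
= 40320/(24 × 24)
= 70

C(8,4) = 70


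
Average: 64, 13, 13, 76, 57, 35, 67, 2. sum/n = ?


Sum = 64 + 13 + 13 + 76 + 57 + 35 + 67 + 2 = 327
n = 8
Mean = 327/8 = 40.8750

Mean = 40.8750


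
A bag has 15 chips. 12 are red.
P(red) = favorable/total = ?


P = 12/15 = 0.8000

P = 0.8000


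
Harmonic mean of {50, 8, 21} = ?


Sum of reciprocals = 1/50 + 1/8 + 1/21 = 0.192619
HM = 3/0.192619 = 15.5748

HM = 15.5748


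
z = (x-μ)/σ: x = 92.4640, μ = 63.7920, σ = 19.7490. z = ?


z = (92.4640 - 63.7920)/19.7490
= 28.6720/19.7490
= 1.4518

z = 1.4518


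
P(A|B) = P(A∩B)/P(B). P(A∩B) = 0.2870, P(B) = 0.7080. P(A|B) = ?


P(A|B) = 0.2870/0.7080 = 0.4054

P(A|B) = 0.4054


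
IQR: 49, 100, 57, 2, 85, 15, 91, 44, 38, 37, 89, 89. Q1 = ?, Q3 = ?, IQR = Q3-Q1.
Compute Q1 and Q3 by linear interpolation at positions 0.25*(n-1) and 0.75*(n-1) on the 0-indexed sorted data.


Sorted: 2, 15, 37, 38, 44, 49, 57, 85, 89, 89, 91, 100
Q1 (25th %ile) = 37.7500
Q3 (75th %ile) = 89.0000
IQR = 89.0000 - 37.7500 = 51.2500

IQR = 51.2500


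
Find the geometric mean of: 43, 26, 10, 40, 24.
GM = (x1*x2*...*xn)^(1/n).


Product = 43 × 26 × 10 × 40 × 24 = 10732800
GM = 10732800^(1/5) = 25.4767

GM = 25.4767


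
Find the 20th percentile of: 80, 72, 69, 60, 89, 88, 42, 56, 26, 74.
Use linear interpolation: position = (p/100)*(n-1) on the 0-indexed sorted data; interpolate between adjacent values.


Sorted: 26, 42, 56, 60, 69, 72, 74, 80, 88, 89
n = 10
Index = 20/100 * 9 = 1.8000
Lower = data[1] = 42, Upper = data[2] = 56
P20 = 42 + 0.8000*(14) = 53.2000

P20 = 53.2000


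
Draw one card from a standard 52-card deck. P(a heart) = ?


13 hearts in 52 cards
P = 13/52 = 0.2500

P = 0.2500


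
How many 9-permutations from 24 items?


P(24,9) = 24!/15!
= 620448401733239439360000/1307674368000
= 474467051520

P(24,9) = 474467051520


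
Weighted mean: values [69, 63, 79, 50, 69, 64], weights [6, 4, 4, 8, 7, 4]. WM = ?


Numerator = 69*6 + 63*4 + 79*4 + 50*8 + 69*7 + 64*4 = 2121
Denominator = 6 + 4 + 4 + 8 + 7 + 4 = 33
WM = 2121/33 = 64.2727

WM = 64.2727


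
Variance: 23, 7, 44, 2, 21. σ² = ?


Mean = 19.4000
Squared deviations: 12.9600, 153.7600, 605.1600, 302.7600, 2.5600
Sum = 1077.2000
Variance = 1077.2000/5 = 215.4400

Variance = 215.4400


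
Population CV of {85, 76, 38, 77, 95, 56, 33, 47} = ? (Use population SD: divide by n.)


Mean = 63.3750
SD = 21.5113
CV = (21.5113/63.3750)*100 = 33.9428%

CV = 33.9428%


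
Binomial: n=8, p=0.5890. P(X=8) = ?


C(8,8) = 1
p^8 = 0.014485
(1-p)^0 = 1.000000
P = 1 * 0.014485 * 1.000000 = 0.0145

P(X=8) = 0.0145


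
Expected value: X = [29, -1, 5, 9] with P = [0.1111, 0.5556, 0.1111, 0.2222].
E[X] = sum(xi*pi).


E[X] = 29*0.1111 - 1*0.5556 + 5*0.1111 + 9*0.2222
= 3.2219 - 0.5556 + 0.5555 + 1.9998
= 5.2216

E[X] = 5.2216


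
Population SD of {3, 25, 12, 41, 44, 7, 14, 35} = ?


Mean = 22.6250
Variance = 221.2344
SD = sqrt(221.2344) = 14.8739

SD = 14.8739


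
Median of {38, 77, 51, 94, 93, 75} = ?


Sorted: 38, 51, 75, 77, 93, 94
n = 6 (even)
Middle values: 75 and 77
Median = (75+77)/2 = 76.0000

Median = 76.0000


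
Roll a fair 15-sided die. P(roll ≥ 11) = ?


Favorable outcomes (roll ≥ 11): 5
Total outcomes = 15
P = 5/15 = 0.3333

P = 0.3333


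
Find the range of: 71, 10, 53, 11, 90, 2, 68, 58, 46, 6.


Max = 90, Min = 2
Range = 90 - 2 = 88

Range = 88


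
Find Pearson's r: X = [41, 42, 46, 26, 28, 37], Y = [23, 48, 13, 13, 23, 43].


Mean X = 36.6667, Mean Y = 27.1667
SD X = 7.340905, SD Y = 13.667683
Cov = 25.555556
r = 25.555556/(7.340905*13.667683) = 0.2547

r = 0.2547


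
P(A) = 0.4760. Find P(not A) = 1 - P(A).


P(not A) = 1 - 0.4760 = 0.5240

P(not A) = 0.5240


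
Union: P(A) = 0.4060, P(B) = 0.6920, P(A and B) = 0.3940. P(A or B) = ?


P(A∪B) = 0.4060 + 0.6920 - 0.3940
= 1.0980 - 0.3940
= 0.7040

P(A∪B) = 0.7040


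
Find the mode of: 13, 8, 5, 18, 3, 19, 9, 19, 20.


Frequencies: 3:1, 5:1, 8:1, 9:1, 13:1, 18:1, 19:2, 20:1
Max frequency = 2
Mode = 19

Mode = 19


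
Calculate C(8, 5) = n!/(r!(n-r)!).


C(8,5) = 8!/(5! × 3!)
= 40320/(120 × 6)
= 56

C(8,5) = 56


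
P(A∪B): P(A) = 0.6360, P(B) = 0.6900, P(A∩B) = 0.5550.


P(A∪B) = 0.6360 + 0.6900 - 0.5550
= 1.3260 - 0.5550
= 0.7710

P(A∪B) = 0.7710


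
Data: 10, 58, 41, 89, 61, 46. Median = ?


Sorted: 10, 41, 46, 58, 61, 89
n = 6 (even)
Middle values: 46 and 58
Median = (46+58)/2 = 52.0000

Median = 52.0000


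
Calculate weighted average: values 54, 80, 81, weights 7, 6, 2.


Numerator = 54*7 + 80*6 + 81*2 = 1020
Denominator = 7 + 6 + 2 = 15
WM = 1020/15 = 68.0000

WM = 68.0000


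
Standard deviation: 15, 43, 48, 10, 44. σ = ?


Mean = 32.0000
Variance = 258.8000
SD = sqrt(258.8000) = 16.0873

SD = 16.0873


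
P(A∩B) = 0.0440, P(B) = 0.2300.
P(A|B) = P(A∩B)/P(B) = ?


P(A|B) = 0.0440/0.2300 = 0.1913

P(A|B) = 0.1913


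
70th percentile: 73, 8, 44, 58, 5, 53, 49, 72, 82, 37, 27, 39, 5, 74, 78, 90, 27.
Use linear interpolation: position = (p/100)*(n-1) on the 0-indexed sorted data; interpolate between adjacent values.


Sorted: 5, 5, 8, 27, 27, 37, 39, 44, 49, 53, 58, 72, 73, 74, 78, 82, 90
n = 17
Index = 70/100 * 16 = 11.2000
Lower = data[11] = 72, Upper = data[12] = 73
P70 = 72 + 0.2000*(1) = 72.2000

P70 = 72.2000


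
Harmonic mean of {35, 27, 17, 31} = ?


Sum of reciprocals = 1/35 + 1/27 + 1/17 + 1/31 = 0.156690
HM = 4/0.156690 = 25.5281

HM = 25.5281


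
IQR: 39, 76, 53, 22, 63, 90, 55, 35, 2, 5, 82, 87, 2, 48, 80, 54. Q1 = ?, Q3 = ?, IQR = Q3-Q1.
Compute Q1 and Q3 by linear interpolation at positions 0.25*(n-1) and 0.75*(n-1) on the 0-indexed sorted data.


Sorted: 2, 2, 5, 22, 35, 39, 48, 53, 54, 55, 63, 76, 80, 82, 87, 90
Q1 (25th %ile) = 31.7500
Q3 (75th %ile) = 77.0000
IQR = 77.0000 - 31.7500 = 45.2500

IQR = 45.2500


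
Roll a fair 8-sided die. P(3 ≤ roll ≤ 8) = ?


Favorable outcomes (3 ≤ roll ≤ 8): 6
Total outcomes = 8
P = 6/8 = 0.7500

P = 0.7500


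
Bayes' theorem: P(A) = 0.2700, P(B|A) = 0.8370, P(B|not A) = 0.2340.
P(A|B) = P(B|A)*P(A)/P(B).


P(B) = P(B|A)*P(A) + P(B|A')*P(A')
= 0.8370*0.2700 + 0.2340*0.7300
= 0.225990 + 0.170820 = 0.396810
P(A|B) = 0.225990/0.396810 = 0.5695

P(A|B) = 0.5695


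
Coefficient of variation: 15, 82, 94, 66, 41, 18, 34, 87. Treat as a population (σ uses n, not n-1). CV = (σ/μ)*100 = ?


Mean = 54.6250
SD = 29.5801
CV = (29.5801/54.6250)*100 = 54.1513%

CV = 54.1513%


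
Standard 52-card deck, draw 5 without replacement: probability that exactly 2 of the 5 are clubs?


Hypergeometric: P(X=2) = C(13,2)·C(39,3) / C(52,5)
= 78 × 9139 / 2598960
= 712842/2598960 = 0.2743

P = 0.2743


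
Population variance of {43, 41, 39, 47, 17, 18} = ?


Mean = 34.1667
Squared deviations: 78.0278, 46.6944, 23.3611, 164.6944, 294.6944, 261.3611
Sum = 868.8333
Variance = 868.8333/6 = 144.8056

Variance = 144.8056


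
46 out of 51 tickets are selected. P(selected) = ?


P = 46/51 = 0.9020

P = 0.9020


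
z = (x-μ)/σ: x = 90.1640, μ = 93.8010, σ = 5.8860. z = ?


z = (90.1640 - 93.8010)/5.8860
= -3.6370/5.8860
= -0.6179

z = -0.6179


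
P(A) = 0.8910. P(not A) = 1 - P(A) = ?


P(not A) = 1 - 0.8910 = 0.1090

P(not A) = 0.1090


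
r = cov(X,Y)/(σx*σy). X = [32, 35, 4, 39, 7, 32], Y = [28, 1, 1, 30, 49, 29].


Mean X = 24.8333, Mean Y = 23.0000
SD X = 13.897442, SD Y = 17.097758
Cov = -8.500000
r = -8.500000/(13.897442*17.097758) = -0.0358

r = -0.0358


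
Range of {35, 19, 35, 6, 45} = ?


Max = 45, Min = 6
Range = 45 - 6 = 39

Range = 39


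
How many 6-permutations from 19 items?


P(19,6) = 19!/13!
= 121645100408832000/6227020800
= 19535040

P(19,6) = 19535040


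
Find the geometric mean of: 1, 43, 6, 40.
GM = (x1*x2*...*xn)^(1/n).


Product = 1 × 43 × 6 × 40 = 10320
GM = 10320^(1/4) = 10.0791

GM = 10.0791


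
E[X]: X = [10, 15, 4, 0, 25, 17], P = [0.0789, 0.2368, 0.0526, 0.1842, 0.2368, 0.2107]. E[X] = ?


E[X] = 10*0.0789 + 15*0.2368 + 4*0.0526 + 0*0.1842 + 25*0.2368 + 17*0.2107
= 0.7890 + 3.5520 + 0.2104 + 0 + 5.9200 + 3.5819
= 14.0533

E[X] = 14.0533


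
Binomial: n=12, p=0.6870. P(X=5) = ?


C(12,5) = 792
p^5 = 0.153033
(1-p)^7 = 0.000294
P = 792 * 0.153033 * 0.000294 = 0.0357

P(X=5) = 0.0357


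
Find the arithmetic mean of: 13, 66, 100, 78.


Sum = 13 + 66 + 100 + 78 = 257
n = 4
Mean = 257/4 = 64.2500

Mean = 64.2500


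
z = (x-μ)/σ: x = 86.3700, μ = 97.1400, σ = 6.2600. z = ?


z = (86.3700 - 97.1400)/6.2600
= -10.7700/6.2600
= -1.7204

z = -1.7204


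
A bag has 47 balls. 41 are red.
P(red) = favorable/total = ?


P = 41/47 = 0.8723

P = 0.8723


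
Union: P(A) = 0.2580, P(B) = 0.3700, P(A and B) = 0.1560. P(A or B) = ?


P(A∪B) = 0.2580 + 0.3700 - 0.1560
= 0.6280 - 0.1560
= 0.4720

P(A∪B) = 0.4720


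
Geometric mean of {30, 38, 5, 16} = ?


Product = 30 × 38 × 5 × 16 = 91200
GM = 91200^(1/4) = 17.3780

GM = 17.3780


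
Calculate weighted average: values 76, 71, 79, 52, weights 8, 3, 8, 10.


Numerator = 76*8 + 71*3 + 79*8 + 52*10 = 1973
Denominator = 8 + 3 + 8 + 10 = 29
WM = 1973/29 = 68.0345

WM = 68.0345


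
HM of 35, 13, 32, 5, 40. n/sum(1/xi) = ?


Sum of reciprocals = 1/35 + 1/13 + 1/32 + 1/5 + 1/40 = 0.361745
HM = 5/0.361745 = 13.8219

HM = 13.8219


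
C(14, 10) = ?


C(14,10) = 14!/(10! × 4!)
= 87178291200/(3628800 × 24)
= 1001

C(14,10) = 1001


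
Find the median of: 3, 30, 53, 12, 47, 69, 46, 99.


Sorted: 3, 12, 30, 46, 47, 53, 69, 99
n = 8 (even)
Middle values: 46 and 47
Median = (46+47)/2 = 46.5000

Median = 46.5000


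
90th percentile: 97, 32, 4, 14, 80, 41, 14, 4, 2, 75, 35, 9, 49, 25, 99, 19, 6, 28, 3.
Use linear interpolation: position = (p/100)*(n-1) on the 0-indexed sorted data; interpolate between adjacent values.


Sorted: 2, 3, 4, 4, 6, 9, 14, 14, 19, 25, 28, 32, 35, 41, 49, 75, 80, 97, 99
n = 19
Index = 90/100 * 18 = 16.2000
Lower = data[16] = 80, Upper = data[17] = 97
P90 = 80 + 0.2000*(17) = 83.4000

P90 = 83.4000


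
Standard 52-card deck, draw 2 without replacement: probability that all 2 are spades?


P(all spades) = (13/52) × (12/51)
= 0.0588

P = 0.0588


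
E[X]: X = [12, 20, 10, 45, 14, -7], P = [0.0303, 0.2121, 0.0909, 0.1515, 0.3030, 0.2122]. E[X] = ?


E[X] = 12*0.0303 + 20*0.2121 + 10*0.0909 + 45*0.1515 + 14*0.3030 - 7*0.2122
= 0.3636 + 4.2420 + 0.9090 + 6.8175 + 4.2420 - 1.4854
= 15.0887

E[X] = 15.0887


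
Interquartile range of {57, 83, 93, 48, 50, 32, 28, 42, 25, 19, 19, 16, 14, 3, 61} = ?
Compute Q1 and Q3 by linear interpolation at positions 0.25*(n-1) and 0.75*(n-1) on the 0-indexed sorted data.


Sorted: 3, 14, 16, 19, 19, 25, 28, 32, 42, 48, 50, 57, 61, 83, 93
Q1 (25th %ile) = 19.0000
Q3 (75th %ile) = 53.5000
IQR = 53.5000 - 19.0000 = 34.5000

IQR = 34.5000


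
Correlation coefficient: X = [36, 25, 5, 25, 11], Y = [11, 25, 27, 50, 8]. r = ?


Mean X = 20.4000, Mean Y = 24.2000
SD X = 11.056220, SD Y = 14.905033
Cov = 5.120000
r = 5.120000/(11.056220*14.905033) = 0.0311

r = 0.0311


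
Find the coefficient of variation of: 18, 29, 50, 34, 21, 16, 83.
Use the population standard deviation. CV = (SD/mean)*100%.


Mean = 35.8571
SD = 22.0611
CV = (22.0611/35.8571)*100 = 61.5251%

CV = 61.5251%


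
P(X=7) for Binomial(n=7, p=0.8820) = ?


C(7,7) = 1
p^7 = 0.415222
(1-p)^0 = 1.000000
P = 1 * 0.415222 * 1.000000 = 0.4152

P(X=7) = 0.4152


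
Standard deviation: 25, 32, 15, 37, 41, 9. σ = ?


Mean = 26.5000
Variance = 131.9167
SD = sqrt(131.9167) = 11.4855

SD = 11.4855


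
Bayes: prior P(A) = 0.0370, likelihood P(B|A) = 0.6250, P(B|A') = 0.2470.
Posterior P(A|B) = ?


P(B) = P(B|A)*P(A) + P(B|A')*P(A')
= 0.6250*0.0370 + 0.2470*0.9630
= 0.023125 + 0.237861 = 0.260986
P(A|B) = 0.023125/0.260986 = 0.0886

P(A|B) = 0.0886


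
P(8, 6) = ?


P(8,6) = 8!/2!
= 40320/2
= 20160

P(8,6) = 20160


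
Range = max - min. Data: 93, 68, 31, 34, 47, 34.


Max = 93, Min = 31
Range = 93 - 31 = 62

Range = 62


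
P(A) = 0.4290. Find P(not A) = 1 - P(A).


P(not A) = 1 - 0.4290 = 0.5710

P(not A) = 0.5710


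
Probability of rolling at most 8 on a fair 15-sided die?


Favorable outcomes (roll ≤ 8): 8
Total outcomes = 15
P = 8/15 = 0.5333

P = 0.5333


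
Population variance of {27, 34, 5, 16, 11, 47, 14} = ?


Mean = 22.0000
Squared deviations: 25.0000, 144.0000, 289.0000, 36.0000, 121.0000, 625.0000, 64.0000
Sum = 1304.0000
Variance = 1304.0000/7 = 186.2857

Variance = 186.2857


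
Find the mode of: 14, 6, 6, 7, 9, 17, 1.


Frequencies: 1:1, 6:2, 7:1, 9:1, 14:1, 17:1
Max frequency = 2
Mode = 6

Mode = 6


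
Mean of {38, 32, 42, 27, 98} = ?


Sum = 38 + 32 + 42 + 27 + 98 = 237
n = 5
Mean = 237/5 = 47.4000

Mean = 47.4000


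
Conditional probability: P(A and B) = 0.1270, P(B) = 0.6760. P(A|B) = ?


P(A|B) = 0.1270/0.6760 = 0.1879

P(A|B) = 0.1879


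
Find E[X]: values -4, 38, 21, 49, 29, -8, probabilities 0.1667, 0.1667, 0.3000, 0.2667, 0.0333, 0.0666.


E[X] = -4*0.1667 + 38*0.1667 + 21*0.3000 + 49*0.2667 + 29*0.0333 - 8*0.0666
= -0.6668 + 6.3346 + 6.3000 + 13.0683 + 0.9657 - 0.5328
= 25.4690

E[X] = 25.4690


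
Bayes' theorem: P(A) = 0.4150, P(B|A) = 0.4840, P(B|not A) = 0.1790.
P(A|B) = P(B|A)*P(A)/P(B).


P(B) = P(B|A)*P(A) + P(B|A')*P(A')
= 0.4840*0.4150 + 0.1790*0.5850
= 0.200860 + 0.104715 = 0.305575
P(A|B) = 0.200860/0.305575 = 0.6573

P(A|B) = 0.6573


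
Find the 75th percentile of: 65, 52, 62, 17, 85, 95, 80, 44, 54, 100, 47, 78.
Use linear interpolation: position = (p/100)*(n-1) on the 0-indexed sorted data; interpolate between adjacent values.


Sorted: 17, 44, 47, 52, 54, 62, 65, 78, 80, 85, 95, 100
n = 12
Index = 75/100 * 11 = 8.2500
Lower = data[8] = 80, Upper = data[9] = 85
P75 = 80 + 0.2500*(5) = 81.2500

P75 = 81.2500


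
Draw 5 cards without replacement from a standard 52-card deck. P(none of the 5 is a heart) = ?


P(no hearts) = (39/52) × (38/51) × (37/50) × (36/49) × (35/48)
= 0.2215

P = 0.2215


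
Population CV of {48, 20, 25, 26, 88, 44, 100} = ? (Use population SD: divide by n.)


Mean = 50.1429
SD = 29.4833
CV = (29.4833/50.1429)*100 = 58.7986%

CV = 58.7986%


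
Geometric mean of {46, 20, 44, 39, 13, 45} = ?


Product = 46 × 20 × 44 × 39 × 13 × 45 = 923551200
GM = 923551200^(1/6) = 31.2064

GM = 31.2064


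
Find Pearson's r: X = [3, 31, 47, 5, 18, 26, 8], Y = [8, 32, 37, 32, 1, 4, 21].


Mean X = 19.7143, Mean Y = 19.2857
SD X = 14.868128, SD Y = 13.812151
Cov = 77.653061
r = 77.653061/(14.868128*13.812151) = 0.3781

r = 0.3781


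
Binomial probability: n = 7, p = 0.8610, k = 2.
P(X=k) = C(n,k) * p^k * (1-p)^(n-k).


C(7,2) = 21
p^2 = 0.741321
(1-p)^5 = 5.188884e-05
P = 21 * 0.741321 * 5.188884e-05 = 0.0008

P(X=2) = 0.0008


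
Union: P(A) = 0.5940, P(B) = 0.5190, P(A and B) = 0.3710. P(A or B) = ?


P(A∪B) = 0.5940 + 0.5190 - 0.3710
= 1.1130 - 0.3710
= 0.7420

P(A∪B) = 0.7420


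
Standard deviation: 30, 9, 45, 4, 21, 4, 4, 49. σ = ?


Mean = 20.7500
Variance = 306.4375
SD = sqrt(306.4375) = 17.5054

SD = 17.5054


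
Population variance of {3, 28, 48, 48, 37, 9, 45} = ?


Mean = 31.1429
Squared deviations: 792.0204, 9.8776, 284.1633, 284.1633, 34.3061, 490.3061, 192.0204
Sum = 2086.8571
Variance = 2086.8571/7 = 298.1224

Variance = 298.1224


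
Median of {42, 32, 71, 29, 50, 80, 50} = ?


Sorted: 29, 32, 42, 50, 50, 71, 80
n = 7 (odd)
Middle value = 50

Median = 50


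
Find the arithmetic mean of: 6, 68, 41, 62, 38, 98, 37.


Sum = 6 + 68 + 41 + 62 + 38 + 98 + 37 = 350
n = 7
Mean = 350/7 = 50.0000

Mean = 50.0000


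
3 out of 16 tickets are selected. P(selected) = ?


P = 3/16 = 0.1875

P = 0.1875


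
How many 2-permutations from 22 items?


P(22,2) = 22!/20!
= 1124000727777607680000/2432902008176640000
= 462

P(22,2) = 462


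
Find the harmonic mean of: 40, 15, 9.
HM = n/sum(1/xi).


Sum of reciprocals = 1/40 + 1/15 + 1/9 = 0.202778
HM = 3/0.202778 = 14.7945

HM = 14.7945


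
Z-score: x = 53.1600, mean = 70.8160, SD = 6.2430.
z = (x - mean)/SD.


z = (53.1600 - 70.8160)/6.2430
= -17.6560/6.2430
= -2.8281

z = -2.8281


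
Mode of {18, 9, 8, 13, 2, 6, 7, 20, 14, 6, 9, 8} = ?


Frequencies: 2:1, 6:2, 7:1, 8:2, 9:2, 13:1, 14:1, 18:1, 20:1
Max frequency = 2
Mode = 6, 8, 9

Mode = 6, 8, 9


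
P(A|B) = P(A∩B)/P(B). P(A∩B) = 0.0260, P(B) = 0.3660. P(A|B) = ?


P(A|B) = 0.0260/0.3660 = 0.0710

P(A|B) = 0.0710


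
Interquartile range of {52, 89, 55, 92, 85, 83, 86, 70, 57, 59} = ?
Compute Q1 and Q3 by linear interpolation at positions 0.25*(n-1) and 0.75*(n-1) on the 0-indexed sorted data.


Sorted: 52, 55, 57, 59, 70, 83, 85, 86, 89, 92
Q1 (25th %ile) = 57.5000
Q3 (75th %ile) = 85.7500
IQR = 85.7500 - 57.5000 = 28.2500

IQR = 28.2500


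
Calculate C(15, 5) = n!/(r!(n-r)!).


C(15,5) = 15!/(5! × 10!)
= 1307674368000/(120 × 3628800)
= 3003

C(15,5) = 3003


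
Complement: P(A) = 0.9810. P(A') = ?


P(not A) = 1 - 0.9810 = 0.0190

P(not A) = 0.0190


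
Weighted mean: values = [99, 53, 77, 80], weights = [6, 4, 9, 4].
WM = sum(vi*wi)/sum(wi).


Numerator = 99*6 + 53*4 + 77*9 + 80*4 = 1819
Denominator = 6 + 4 + 9 + 4 = 23
WM = 1819/23 = 79.0870

WM = 79.0870


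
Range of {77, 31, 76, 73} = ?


Max = 77, Min = 31
Range = 77 - 31 = 46

Range = 46


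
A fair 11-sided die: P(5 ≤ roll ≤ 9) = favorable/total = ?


Favorable outcomes (5 ≤ roll ≤ 9): 5
Total outcomes = 11
P = 5/11 = 0.4545

P = 0.4545
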